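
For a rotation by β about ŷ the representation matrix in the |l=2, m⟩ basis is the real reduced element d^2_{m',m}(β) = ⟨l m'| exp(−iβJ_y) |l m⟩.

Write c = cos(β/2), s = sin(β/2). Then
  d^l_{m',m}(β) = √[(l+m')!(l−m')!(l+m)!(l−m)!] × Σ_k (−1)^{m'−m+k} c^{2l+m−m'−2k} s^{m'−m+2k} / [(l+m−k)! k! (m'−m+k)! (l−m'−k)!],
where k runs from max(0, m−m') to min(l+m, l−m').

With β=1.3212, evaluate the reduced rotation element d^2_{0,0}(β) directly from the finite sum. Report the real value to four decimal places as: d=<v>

d^2_{0,0}(β=1.3212) via Wigner's sum:
With c≡cos(β/2)=0.789624 and s≡sin(β/2)=0.613591, N=[2·2·2·2]^{1/2}=4.000000
The bounds max(0,m−m')=0 and min(l+m,l−m')=2 give 3 terms
  k=0: (−1)^0·4.0000/(4)·0.7896^4·0.6136^0 = +0.388760
  k=1: (−1)^1·4.0000/(1)·0.7896^2·0.6136^2 = -0.938985
  k=2: (−1)^2·4.0000/(4)·0.7896^0·0.6136^4 = +0.141747
d^2_{0,0}(1.3212) = +0.388760 -0.938985 +0.141747 = -0.408477

d=-0.4085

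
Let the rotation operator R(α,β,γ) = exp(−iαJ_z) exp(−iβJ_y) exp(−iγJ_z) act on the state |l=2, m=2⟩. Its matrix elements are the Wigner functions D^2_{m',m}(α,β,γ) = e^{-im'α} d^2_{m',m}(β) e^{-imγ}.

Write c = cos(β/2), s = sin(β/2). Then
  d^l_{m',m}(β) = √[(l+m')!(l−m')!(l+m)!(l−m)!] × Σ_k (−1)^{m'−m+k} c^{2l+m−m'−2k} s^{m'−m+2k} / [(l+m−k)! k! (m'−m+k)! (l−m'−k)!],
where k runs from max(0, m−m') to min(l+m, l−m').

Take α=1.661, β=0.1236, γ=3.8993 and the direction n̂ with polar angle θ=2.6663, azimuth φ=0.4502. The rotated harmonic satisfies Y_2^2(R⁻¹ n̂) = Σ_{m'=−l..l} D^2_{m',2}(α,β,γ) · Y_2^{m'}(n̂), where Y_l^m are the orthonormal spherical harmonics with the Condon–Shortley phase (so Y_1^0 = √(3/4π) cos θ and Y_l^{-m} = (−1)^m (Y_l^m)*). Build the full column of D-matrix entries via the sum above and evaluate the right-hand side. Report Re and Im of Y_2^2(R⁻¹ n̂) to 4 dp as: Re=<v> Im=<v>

Re=-0.0914 Im=0.0378

Need the full column D^2_{m',2} for m'=−2..2 at α=1.661, β=0.1236, γ=3.8993.
cos(β/2)=0.998091, sin(β/2)=0.061761
d^2_{-2,2}: single k=4 term ⇒ +0.000015;  D = -0.000003+0.000014i
d^2_{-1,2}: single k=3 term ⇒ +0.000470;  D = +0.000465+0.000068i
d^2_{0,2}: single k=2 term ⇒ +0.009308;  D = +0.000515-0.009293i
d^2_{1,2}: single k=1 term ⇒ +0.122815;  D = -0.122741+0.004276i
d^2_{2,2}: single k=0 term ⇒ +0.992386;  D = +0.123751+0.984640i
Y_2^{m'}(θ=2.6663,φ=0.4502) and Σ D·Y over m':
  (-0.0000+0.0000i)·(+0.0503-0.0634i)  (+0.0005+0.0001i)·(-0.2830+0.1368i)  (+0.0005-0.0093i)·(+0.4327+0.0000i)  (-0.1227+0.0043i)·(+0.2830+0.1368i)  (+0.1238+0.9846i)·(+0.0503+0.0634i)
Y_2^2(R⁻¹ n̂) = -0.091426+0.037771i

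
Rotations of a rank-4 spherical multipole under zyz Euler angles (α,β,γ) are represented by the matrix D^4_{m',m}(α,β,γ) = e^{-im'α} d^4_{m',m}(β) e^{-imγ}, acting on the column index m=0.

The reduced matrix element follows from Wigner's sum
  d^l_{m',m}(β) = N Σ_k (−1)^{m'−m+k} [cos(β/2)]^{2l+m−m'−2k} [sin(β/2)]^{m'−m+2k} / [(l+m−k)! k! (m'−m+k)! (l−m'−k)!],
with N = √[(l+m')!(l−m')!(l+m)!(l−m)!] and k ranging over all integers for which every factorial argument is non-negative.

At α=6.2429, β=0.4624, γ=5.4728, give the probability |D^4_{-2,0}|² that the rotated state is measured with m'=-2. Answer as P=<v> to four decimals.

First d^4_{-2,0}(β=0.4624), then the phase factors e^{-i(-2)α} and e^{-i(0)γ}:
Half-angle: c=0.973392, s=0.229146. N=√(2·720·24·24)=910.735966
The bounds max(0,m−m')=2 and min(l+m,l−m')=4 give 3 terms
  k=2: (−1)^0·910.7360/(96)·0.9734^6·0.2291^2 = +0.423713
  k=3: (−1)^1·910.7360/(36)·0.9734^4·0.2291^4 = -0.062616
  k=4: (−1)^2·910.7360/(96)·0.9734^2·0.2291^6 = +0.001301
d^4_{-2,0}(0.4624) = +0.423713 -0.062616 +0.001301 = +0.362398
|D^4_{-2,0}|² = |d^4_{-2,0}(β)|² = (+0.362398)² = 0.131332 (the z-rotation phases have unit modulus)

P=0.1313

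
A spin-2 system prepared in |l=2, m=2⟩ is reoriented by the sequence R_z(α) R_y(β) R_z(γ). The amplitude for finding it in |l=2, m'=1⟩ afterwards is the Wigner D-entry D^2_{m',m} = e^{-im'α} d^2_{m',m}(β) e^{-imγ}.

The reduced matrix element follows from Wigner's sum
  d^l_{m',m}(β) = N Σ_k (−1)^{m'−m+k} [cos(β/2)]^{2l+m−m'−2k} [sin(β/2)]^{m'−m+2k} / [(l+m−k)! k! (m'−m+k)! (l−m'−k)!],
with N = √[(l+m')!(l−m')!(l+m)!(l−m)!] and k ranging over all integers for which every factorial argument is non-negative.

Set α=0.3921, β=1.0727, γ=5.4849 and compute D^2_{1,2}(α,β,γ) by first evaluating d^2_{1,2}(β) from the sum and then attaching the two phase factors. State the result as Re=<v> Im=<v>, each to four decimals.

Split into d^2_{1,2}(β=1.0727) × two z-phases.
With c≡cos(β/2)=0.859580 and s≡sin(β/2)=0.511002, N=[6·1·24·1]^{1/2}=12.000000
The bounds max(0,m−m')=1 and min(l+m,l−m')=1 give 1 term
  k=1: (−1)^0·12.0000/(6)·0.8596^3·0.5110^1 = +0.649099
d^2_{1,2}(1.0727) = +0.649099
Phases: e^{-i·(1)·0.3921}=+0.924109-0.382130i, e^{-i·(2)·5.4849}=-0.025771+0.999668i ⇒ D=+0.232499+0.606031i

Re=0.2325 Im=0.6060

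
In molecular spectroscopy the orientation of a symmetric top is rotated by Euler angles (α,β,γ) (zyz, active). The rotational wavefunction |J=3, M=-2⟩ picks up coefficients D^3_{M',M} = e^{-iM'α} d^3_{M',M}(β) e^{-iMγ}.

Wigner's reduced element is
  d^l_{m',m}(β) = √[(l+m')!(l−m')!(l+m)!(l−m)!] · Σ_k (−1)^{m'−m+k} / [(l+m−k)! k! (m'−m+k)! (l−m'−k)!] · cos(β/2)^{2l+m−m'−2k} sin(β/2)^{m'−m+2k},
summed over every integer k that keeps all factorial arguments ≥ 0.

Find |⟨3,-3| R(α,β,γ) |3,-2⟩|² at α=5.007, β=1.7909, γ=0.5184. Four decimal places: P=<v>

P=0.0333

D^3_{-3,-2}(5.007,1.7909,0.5184) = e^{-i·-3·5.007}·d^3_{-3,-2}(1.7909)·e^{-i·-2·0.5184}. Compute d first:
Half-angle: c=0.625168, s=0.780490. N=√(1·720·1·120)=293.938769
k: max(0,(-2)−(-3))=1 … min(3+(-2),3−(-3))=1
  k=1: (−1)^0·293.9388/(120)·0.6252^5·0.7805^1 = +0.182568
d^3_{-3,-2}(1.7909) = +0.182568
|D^3_{-3,-2}|² = |d^3_{-3,-2}(β)|² = (+0.182568)² = 0.033331 (the z-rotation phases have unit modulus)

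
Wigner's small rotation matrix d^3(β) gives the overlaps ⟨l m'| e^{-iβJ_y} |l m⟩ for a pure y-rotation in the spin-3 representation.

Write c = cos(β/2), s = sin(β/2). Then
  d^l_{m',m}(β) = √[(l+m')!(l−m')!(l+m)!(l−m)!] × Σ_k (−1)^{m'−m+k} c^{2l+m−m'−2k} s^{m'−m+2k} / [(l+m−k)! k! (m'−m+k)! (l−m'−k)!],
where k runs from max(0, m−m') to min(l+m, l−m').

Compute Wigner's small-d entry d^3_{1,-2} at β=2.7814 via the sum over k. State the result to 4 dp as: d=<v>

d^3_{1,-2}(β=2.7814) via Wigner's sum:
With c≡cos(β/2)=0.179124 and s≡sin(β/2)=0.983826, N=[24·2·1·120]^{1/2}=75.894664
The bounds max(0,m−m')=0 and min(l+m,l−m')=1 give 2 terms
  k=0: (−1)^3·75.8947/(12)·0.1791^3·0.9838^3 = -0.034614
  k=1: (−1)^4·75.8947/(24)·0.1791^1·0.9838^5 = +0.522092
d^3_{1,-2}(2.7814) = -0.034614 +0.522092 = +0.487478

d=0.4875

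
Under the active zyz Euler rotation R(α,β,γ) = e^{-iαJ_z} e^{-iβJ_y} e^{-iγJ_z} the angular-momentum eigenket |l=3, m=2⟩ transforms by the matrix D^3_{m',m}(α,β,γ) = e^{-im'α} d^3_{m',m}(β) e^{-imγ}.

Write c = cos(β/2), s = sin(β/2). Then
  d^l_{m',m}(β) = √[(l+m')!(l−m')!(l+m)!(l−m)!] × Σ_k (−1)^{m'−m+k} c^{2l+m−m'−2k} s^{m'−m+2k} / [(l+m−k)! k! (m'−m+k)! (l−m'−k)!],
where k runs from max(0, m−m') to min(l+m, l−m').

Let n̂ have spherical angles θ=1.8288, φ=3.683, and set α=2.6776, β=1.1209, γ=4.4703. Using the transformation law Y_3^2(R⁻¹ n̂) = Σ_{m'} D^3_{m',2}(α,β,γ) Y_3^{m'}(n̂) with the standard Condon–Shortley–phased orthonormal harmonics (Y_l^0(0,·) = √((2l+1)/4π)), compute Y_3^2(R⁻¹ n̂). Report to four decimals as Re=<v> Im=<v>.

Need the full column D^3_{m',2} for m'=−3..3 at α=2.6776, β=1.1209, γ=4.4703.
cos(β/2)=0.847016, sin(β/2)=0.531567
d^3_{-3,2}: single k=5 term ⇒ +0.088056;  D = +0.054197-0.069401i
d^3_{-2,2}: k∈[4..5] ⇒ +0.286409 -0.022561 = +0.263848;  D = -0.238288+0.113292i
d^3_{-1,2}: k∈[3..4] ⇒ +0.577271 -0.113680 = +0.463591;  D = +0.463497+0.009357i
d^3_{0,2}: k∈[2..3] ⇒ +0.796606 -0.313745 = +0.482861;  D = -0.427360-0.224763i
d^3_{1,2}: k∈[1..2] ⇒ +0.732852 -0.577271 = +0.155581;  D = +0.090730+0.126386i
d^3_{2,2}: k∈[0..1] ⇒ +0.369275 -0.727199 = -0.357924;  D = +0.056541+0.353430i
d^3_{3,2}: single k=0 term ⇒ -0.567665;  D = +0.170661-0.541404i
Y_3^{m'}(θ=1.8288,φ=3.683) and Σ D·Y over m':
  (+0.0542-0.0694i)·(+0.0201+0.3766i)  (-0.2383+0.1133i)·(-0.1143+0.2153i)  (+0.4635+0.0094i)·(+0.1806-0.1086i)  (-0.4274-0.2248i)·(+0.2547+0.0000i)  (+0.0907+0.1264i)·(-0.1806-0.1086i)  (+0.0565+0.3534i)·(-0.1143-0.2153i)  (+0.1707-0.5414i)·(-0.0201+0.3766i)
Y_3^2(R⁻¹ n̂) = +0.273419-0.161214i

Re=0.2734 Im=-0.1612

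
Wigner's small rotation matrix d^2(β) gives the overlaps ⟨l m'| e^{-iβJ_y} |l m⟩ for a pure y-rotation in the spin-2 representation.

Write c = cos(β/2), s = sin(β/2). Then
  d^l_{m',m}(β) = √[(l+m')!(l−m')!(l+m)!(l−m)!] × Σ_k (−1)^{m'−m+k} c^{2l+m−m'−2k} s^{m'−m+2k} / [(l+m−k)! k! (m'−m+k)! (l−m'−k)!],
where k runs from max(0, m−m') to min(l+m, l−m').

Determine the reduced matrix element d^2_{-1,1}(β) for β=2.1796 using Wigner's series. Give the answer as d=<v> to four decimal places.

d^2_{-1,1}(β=2.1796) via Wigner's sum:
With c≡cos(β/2)=0.462663 and s≡sin(β/2)=0.886534, N=[1·6·6·1]^{1/2}=6.000000
k∈{2,3} keeps every argument non-negative
  k=2: (−1)^0·6.0000/(2)·0.4627^2·0.8865^2 = +0.504709
  k=3: (−1)^1·6.0000/(6)·0.4627^0·0.8865^4 = -0.617707
d^2_{-1,1}(2.1796) = +0.504709 -0.617707 = -0.112997

d=-0.1130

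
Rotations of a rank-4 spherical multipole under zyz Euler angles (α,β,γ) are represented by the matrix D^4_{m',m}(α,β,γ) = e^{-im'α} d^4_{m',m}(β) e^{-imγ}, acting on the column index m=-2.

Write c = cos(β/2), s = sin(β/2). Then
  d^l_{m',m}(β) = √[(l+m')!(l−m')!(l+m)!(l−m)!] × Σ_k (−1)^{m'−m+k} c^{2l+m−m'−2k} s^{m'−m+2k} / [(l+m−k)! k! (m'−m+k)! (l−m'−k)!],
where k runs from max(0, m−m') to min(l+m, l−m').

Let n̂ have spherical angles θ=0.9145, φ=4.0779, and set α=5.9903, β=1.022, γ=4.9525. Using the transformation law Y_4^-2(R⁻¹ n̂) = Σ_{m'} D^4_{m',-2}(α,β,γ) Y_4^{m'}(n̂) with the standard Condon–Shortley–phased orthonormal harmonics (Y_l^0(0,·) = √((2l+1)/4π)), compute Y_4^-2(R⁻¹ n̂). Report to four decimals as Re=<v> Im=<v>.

Re=0.1088 Im=-0.2925

Need the full column D^4_{m',-2} for m'=−4..4 at α=5.9903, β=1.022, γ=4.9525.
cos(β/2)=0.872256, sin(β/2)=0.489050
d^4_{-4,-2}: single k=2 term ⇒ +0.557376;  D = -0.429406+0.355358i
d^4_{-3,-2}: k∈[1..2] ⇒ +0.702950 -0.662924 = +0.040026;  D = -0.036890+0.015529i
d^4_{-2,-2}: k∈[0..2] ⇒ +0.335082 -1.264011 +0.496683 = -0.432246;  D = +0.429840-0.045538i
d^4_{-1,-2}: k∈[0..2] ⇒ -0.797070 +1.252809 -0.262550 = +0.193189;  D = -0.189809-0.035980i
d^4_{0,-2}: k∈[0..2] ⇒ +0.999288 -0.837679 +0.098748 = +0.260357;  D = -0.230908-0.120279i
d^4_{1,-2}: k∈[0..2] ⇒ -0.835206 +0.393825 -0.024760 = -0.466141;  D = +0.333638+0.325536i
d^4_{2,-2}: k∈[0..2] ⇒ +0.496683 -0.124907 +0.003272 = +0.375048;  D = -0.181386-0.328268i
d^4_{3,-2}: k∈[0..1] ⇒ -0.208393 +0.021836 = -0.186556;  D = +0.039239+0.182383i
d^4_{4,-2}: single k=0 term ⇒ +0.055079;  D = +0.004455-0.054898i
Y_4^{m'}(θ=0.9145,φ=4.0779) and Σ D·Y over m':
  (-0.4294+0.3554i)·(-0.1435+0.0990i)  (-0.0369+0.0155i)·(+0.3590+0.1240i)  (+0.4298-0.0455i)·(-0.1003-0.3220i)  (-0.1898-0.0360i)·(+0.0534-0.0725i)  (-0.2309-0.1203i)·(-0.3510+0.0000i)  (+0.3336+0.3255i)·(-0.0534-0.0725i)  (-0.1814-0.3283i)·(-0.1003+0.3220i)  (+0.0392+0.1824i)·(-0.3590+0.1240i)  (+0.0045-0.0549i)·(-0.1435-0.0990i)
Y_4^-2(R⁻¹ n̂) = +0.108760-0.292535i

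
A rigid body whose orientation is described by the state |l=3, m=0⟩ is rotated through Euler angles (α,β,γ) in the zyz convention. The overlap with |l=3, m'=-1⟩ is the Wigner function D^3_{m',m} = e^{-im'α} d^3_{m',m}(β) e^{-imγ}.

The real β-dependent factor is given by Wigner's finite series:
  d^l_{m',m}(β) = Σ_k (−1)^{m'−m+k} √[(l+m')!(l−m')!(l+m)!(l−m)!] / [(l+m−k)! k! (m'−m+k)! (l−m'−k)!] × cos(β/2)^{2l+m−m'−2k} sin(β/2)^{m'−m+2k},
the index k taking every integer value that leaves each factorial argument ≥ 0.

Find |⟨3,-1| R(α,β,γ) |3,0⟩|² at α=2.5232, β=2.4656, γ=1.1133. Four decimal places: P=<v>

P=0.3063

D^3_{-1,0}(2.5232,2.4656,1.1133) = e^{-i·-1·2.5232}·d^3_{-1,0}(2.4656)·e^{-i·0·1.1133}. Compute d first:
Half-angle: c=0.331597, s=0.943421. N=√(2·24·6·6)=41.569219
k∈{1,2,3} keeps every argument non-negative
  k=1: (−1)^0·41.5692/(12)·0.3316^5·0.9434^1 = +0.013102
  k=2: (−1)^1·41.5692/(4)·0.3316^3·0.9434^3 = -0.318172
  k=3: (−1)^2·41.5692/(12)·0.3316^1·0.9434^5 = +0.858479
d^3_{-1,0}(2.4656) = +0.013102 -0.318172 +0.858479 = +0.553409
|D^3_{-1,0}|² = |d^3_{-1,0}(β)|² = (+0.553409)² = 0.306261 (the z-rotation phases have unit modulus)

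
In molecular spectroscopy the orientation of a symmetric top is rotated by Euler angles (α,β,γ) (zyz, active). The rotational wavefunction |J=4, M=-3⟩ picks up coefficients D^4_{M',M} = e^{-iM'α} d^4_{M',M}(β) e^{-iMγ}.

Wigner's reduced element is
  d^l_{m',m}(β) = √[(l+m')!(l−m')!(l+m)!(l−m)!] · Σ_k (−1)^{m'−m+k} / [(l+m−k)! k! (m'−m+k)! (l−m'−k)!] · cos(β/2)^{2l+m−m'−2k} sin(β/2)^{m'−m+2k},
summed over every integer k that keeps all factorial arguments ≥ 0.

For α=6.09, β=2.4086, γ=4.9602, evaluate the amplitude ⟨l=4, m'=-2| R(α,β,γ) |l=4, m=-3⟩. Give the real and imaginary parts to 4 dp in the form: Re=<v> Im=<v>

Split into d^4_{-2,-3}(β=2.4086) × two z-phases.
With c≡cos(β/2)=0.358347 and s≡sin(β/2)=0.933589, N=[2·720·1·5040]^{1/2}=2693.993318
k: max(0,(-3)−(-2))=0 … min(4+(-3),4−(-2))=1
  k=0: (−1)^1·2693.9933/(720)·0.3583^7·0.9336^1 = -0.002651
  k=1: (−1)^2·2693.9933/(240)·0.3583^5·0.9336^3 = +0.053972
d^4_{-2,-3}(2.4086) = -0.002651 +0.053972 = +0.051321
Phases: e^{-i·(-2)·6.09}=+0.926283-0.376829i, e^{-i·(-3)·4.9602}=-0.676819+0.736149i ⇒ D=-0.017938+0.048084i

Re=-0.0179 Im=0.0481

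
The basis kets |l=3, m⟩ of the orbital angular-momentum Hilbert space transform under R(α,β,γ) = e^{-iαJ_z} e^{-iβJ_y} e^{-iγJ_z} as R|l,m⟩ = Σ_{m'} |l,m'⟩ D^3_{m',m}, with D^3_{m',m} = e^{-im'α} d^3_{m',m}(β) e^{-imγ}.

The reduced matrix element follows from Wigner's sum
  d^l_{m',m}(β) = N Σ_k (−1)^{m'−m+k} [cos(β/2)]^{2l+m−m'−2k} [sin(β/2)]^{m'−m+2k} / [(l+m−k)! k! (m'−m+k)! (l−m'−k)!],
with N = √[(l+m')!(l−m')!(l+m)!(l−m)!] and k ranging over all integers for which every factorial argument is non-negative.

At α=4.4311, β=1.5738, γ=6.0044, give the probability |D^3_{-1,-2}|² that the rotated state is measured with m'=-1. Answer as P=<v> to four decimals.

D^3_{-1,-2}(4.4311,1.5738,6.0044) = e^{-i·-1·4.4311}·d^3_{-1,-2}(1.5738)·e^{-i·-2·6.0044}. Compute d first:
Half-angle: c=0.706044, s=0.708168. N=√(2·24·1·120)=75.894664
The bounds max(0,m−m')=0 and min(l+m,l−m')=1 give 2 terms
  k=0: (−1)^1·75.8947/(24)·0.7060^5·0.7082^1 = -0.392912
  k=1: (−1)^2·75.8947/(12)·0.7060^3·0.7082^3 = +0.790559
d^3_{-1,-2}(1.5738) = -0.392912 +0.790559 = +0.397647
|D^3_{-1,-2}|² = |d^3_{-1,-2}(β)|² = (+0.397647)² = 0.158123 (the z-rotation phases have unit modulus)

P=0.1581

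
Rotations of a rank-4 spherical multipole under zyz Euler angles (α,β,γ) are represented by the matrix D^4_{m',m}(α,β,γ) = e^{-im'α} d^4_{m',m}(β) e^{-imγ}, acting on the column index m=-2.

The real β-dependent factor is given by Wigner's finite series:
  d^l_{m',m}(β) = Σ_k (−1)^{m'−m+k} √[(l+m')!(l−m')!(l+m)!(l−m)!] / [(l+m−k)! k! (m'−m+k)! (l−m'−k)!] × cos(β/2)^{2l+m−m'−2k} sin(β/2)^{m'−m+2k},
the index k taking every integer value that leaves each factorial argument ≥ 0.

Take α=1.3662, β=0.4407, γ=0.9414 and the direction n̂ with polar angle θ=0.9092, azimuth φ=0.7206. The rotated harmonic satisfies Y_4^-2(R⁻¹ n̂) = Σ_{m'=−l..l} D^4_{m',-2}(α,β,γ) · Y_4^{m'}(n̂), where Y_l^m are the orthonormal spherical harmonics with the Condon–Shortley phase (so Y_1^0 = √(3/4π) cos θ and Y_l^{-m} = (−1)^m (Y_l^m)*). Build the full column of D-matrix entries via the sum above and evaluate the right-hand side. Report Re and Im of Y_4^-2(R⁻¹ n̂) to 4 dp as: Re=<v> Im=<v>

Need the full column D^4_{m',-2} for m'=−4..4 at α=1.3662, β=0.4407, γ=0.9414.
cos(β/2)=0.975821, sin(β/2)=0.218571
d^4_{-4,-2}: single k=2 term ⇒ +0.218266;  D = +0.105862+0.190875i
d^4_{-3,-2}: k∈[1..2] ⇒ +0.689046 -0.103709 = +0.585337;  D = +0.558884-0.173977i
d^4_{-2,-2}: k∈[0..2] ⇒ +0.822169 -0.494980 +0.031042 = +0.358231;  D = -0.034761-0.356540i
d^4_{-1,-2}: k∈[0..2] ⇒ -0.781304 +0.195991 -0.006555 = -0.591869;  D = +0.588458+0.063449i
d^4_{0,-2}: k∈[0..2] ⇒ +0.391316 -0.052353 +0.000985 = +0.339948;  D = -0.104353+0.323536i
d^4_{1,-2}: k∈[0..2] ⇒ -0.130661 +0.009833 -0.000099 = -0.120926;  D = -0.105146-0.059729i
d^4_{2,-2}: k∈[0..2] ⇒ +0.031042 -0.001246 +0.000005 = +0.029801;  D = +0.019677-0.022381i
d^4_{3,-2}: k∈[0..1] ⇒ -0.005203 +0.000087 = -0.005116;  D = +0.003076+0.004088i
d^4_{4,-2}: single k=0 term ⇒ +0.000549;  D = -0.000497+0.000234i
Y_4^{m'}(θ=0.9092,φ=0.7206) and Σ D·Y over m':
  (+0.1059+0.1909i)·(-0.1658-0.0440i)  (+0.5589-0.1740i)·(-0.2105-0.3137i)  (-0.0348-0.3565i)·(+0.0442-0.3391i)  (+0.5885+0.0634i)·(-0.0617+0.0541i)  (-0.1044+0.3235i)·(-0.3530+0.0000i)  (-0.1051-0.0597i)·(+0.0617+0.0541i)  (+0.0197-0.0224i)·(+0.0442+0.3391i)  (+0.0031+0.0041i)·(+0.2105-0.3137i)  (-0.0005+0.0002i)·(-0.1658+0.0440i)
Y_4^-2(R⁻¹ n̂) = -0.299470-0.269071i

Re=-0.2995 Im=-0.2691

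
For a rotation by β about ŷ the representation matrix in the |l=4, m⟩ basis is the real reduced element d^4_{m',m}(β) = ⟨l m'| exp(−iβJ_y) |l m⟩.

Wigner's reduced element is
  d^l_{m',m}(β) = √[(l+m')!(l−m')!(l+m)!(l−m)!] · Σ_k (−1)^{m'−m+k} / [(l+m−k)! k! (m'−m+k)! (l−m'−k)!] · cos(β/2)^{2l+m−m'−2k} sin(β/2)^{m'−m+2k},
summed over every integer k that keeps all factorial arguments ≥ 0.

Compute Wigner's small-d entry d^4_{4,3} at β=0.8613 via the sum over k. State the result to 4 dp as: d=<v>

d^4_{4,3}(β=0.8613) via Wigner's sum:
c=cos(0.8613/2)=0.908695, s=sin(0.8613/2)=0.417462; N=√[40320·1·5040·1]=14255.272709
k: max(0,(3)−(4))=0 … min(4+(3),4−(4))=0
  k=0: (−1)^1·14255.2727/(5040)·0.9087^7·0.4175^1 = -0.604070
d^4_{4,3}(0.8613) = -0.604070

d=-0.6041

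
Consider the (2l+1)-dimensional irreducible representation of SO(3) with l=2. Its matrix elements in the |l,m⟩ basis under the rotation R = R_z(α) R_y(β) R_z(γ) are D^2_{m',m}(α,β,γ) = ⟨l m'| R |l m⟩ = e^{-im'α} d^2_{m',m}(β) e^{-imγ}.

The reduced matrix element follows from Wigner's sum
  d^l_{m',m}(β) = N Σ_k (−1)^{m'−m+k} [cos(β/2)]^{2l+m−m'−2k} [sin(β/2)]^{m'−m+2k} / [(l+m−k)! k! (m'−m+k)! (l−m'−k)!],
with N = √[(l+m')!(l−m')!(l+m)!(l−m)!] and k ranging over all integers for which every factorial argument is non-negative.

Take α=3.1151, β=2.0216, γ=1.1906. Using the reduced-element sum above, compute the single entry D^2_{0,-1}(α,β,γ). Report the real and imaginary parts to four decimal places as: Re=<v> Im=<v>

Re=0.1782 Im=0.4460

D^2_{0,-1}(3.1151,2.0216,1.1906) = e^{-i·0·3.1151}·d^2_{0,-1}(2.0216)·e^{-i·-1·1.1906}. Compute d first:
Half-angle: c=0.531183, s=0.847257. N=√(2·2·1·6)=4.898979
k: max(0,(-1)−(0))=0 … min(2+(-1),2−(0))=1
  k=0: (−1)^1·4.8990/(2)·0.5312^3·0.8473^1 = -0.311045
  k=1: (−1)^2·4.8990/(2)·0.5312^1·0.8473^3 = +0.791344
d^2_{0,-1}(2.0216) = -0.311045 +0.791344 = +0.480299
Attach z-rotation phases: D = e^{-i(0)(3.1151)}·(+0.480299)·e^{-i(-1)(1.1906)} = +0.178240+0.446002i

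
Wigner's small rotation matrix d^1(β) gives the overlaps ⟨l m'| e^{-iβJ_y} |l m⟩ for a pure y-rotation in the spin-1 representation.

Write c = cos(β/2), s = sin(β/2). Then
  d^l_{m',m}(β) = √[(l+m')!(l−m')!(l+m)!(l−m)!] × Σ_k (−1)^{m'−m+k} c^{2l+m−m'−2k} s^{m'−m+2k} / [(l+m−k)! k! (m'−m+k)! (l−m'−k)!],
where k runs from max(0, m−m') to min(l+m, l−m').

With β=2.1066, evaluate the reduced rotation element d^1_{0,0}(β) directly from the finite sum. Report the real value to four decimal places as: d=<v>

d=-0.5105

d^1_{0,0}(β=2.1066) via Wigner's sum:
c=cos(2.1066/2)=0.494706, s=sin(2.1066/2)=0.869060; N=√[1·1·1·1]=1.000000
k∈{0,1} keeps every argument non-negative
  k=0: (−1)^0·1.0000/(1)·0.4947^2·0.8691^0 = +0.244734
  k=1: (−1)^1·1.0000/(1)·0.4947^0·0.8691^2 = -0.755266
d^1_{0,0}(2.1066) = +0.244734 -0.755266 = -0.510532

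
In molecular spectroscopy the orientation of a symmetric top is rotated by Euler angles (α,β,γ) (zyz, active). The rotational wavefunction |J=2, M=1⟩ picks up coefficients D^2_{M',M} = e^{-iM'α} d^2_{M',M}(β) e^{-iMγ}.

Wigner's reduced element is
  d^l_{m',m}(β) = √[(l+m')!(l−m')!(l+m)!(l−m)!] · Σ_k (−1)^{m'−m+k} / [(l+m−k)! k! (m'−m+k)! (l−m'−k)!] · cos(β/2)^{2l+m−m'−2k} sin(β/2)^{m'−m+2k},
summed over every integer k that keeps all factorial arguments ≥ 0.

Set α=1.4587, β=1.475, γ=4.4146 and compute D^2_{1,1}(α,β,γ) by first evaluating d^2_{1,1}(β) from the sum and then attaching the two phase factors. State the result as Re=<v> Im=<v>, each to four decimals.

Re=-0.4063 Im=-0.1765

D^2_{1,1}(1.4587,1.475,4.4146) = e^{-i·1·1.4587}·d^2_{1,1}(1.475)·e^{-i·1·4.4146}. Compute d first:
With c≡cos(β/2)=0.740152 and s≡sin(β/2)=0.672440, N=[6·1·6·1]^{1/2}=6.000000
Admissible k: 0..1 (factorial args all ≥0)
  k=0: (−1)^0·6.0000/(6)·0.7402^4·0.6724^0 = +0.300112
  k=1: (−1)^1·6.0000/(2)·0.7402^2·0.6724^2 = -0.743138
d^2_{1,1}(1.475) = +0.300112 -0.743138 = -0.443026
Attach z-rotation phases: D = e^{-i(1)(1.4587)}·(-0.443026)·e^{-i(1)(4.4146)} = -0.406329-0.176548i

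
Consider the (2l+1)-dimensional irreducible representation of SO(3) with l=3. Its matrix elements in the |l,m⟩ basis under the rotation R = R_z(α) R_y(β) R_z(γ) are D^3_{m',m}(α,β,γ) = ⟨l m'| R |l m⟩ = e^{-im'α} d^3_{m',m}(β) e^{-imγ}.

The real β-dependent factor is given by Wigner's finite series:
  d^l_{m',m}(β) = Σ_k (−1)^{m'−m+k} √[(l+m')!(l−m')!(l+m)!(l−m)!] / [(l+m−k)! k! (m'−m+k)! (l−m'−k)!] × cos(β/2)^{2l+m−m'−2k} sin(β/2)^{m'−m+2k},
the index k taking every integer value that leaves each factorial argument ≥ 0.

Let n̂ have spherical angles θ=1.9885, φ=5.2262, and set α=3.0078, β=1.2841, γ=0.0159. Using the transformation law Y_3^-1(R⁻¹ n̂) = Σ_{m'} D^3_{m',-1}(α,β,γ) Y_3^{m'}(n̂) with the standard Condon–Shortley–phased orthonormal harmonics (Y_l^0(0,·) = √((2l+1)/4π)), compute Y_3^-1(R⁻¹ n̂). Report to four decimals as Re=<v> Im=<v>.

Re=0.0847 Im=-0.2510

Need the full column D^3_{m',-1} for m'=−3..3 at α=3.0078, β=1.2841, γ=0.0159.
cos(β/2)=0.800870, sin(β/2)=0.598838
d^3_{-3,-1}: single k=2 term ⇒ +0.571364;  D = -0.529436+0.214834i
d^3_{-2,-1}: k∈[1..2] ⇒ +0.623906 -0.697662 = -0.073755;  D = -0.071432+0.018368i
d^3_{-1,-1}: k∈[0..2] ⇒ +0.263859 -1.180204 +0.494896 = -0.421449;  D = +0.418524-0.049571i
d^3_{0,-1}: k∈[0..2] ⇒ -0.683455 +1.146375 -0.213649 = +0.249271;  D = +0.249239+0.003963i
d^3_{1,-1}: k∈[0..2] ⇒ +0.885153 -0.659861 +0.046117 = +0.271408;  D = -0.268373-0.040476i
d^3_{2,-1}: k∈[0..1] ⇒ -0.697662 +0.195034 = -0.502628;  D = -0.482566-0.140587i
d^3_{3,-1}: single k=0 term ⇒ +0.319454;  D = -0.292043-0.129466i
Y_3^{m'}(θ=1.9885,φ=5.2262) and Σ D·Y over m':
  (-0.5294+0.2148i)·(-0.3185-0.0094i)  (-0.0714+0.0184i)·(+0.1790-0.2965i)  (+0.4185-0.0496i)·(-0.0257-0.0456i)  (+0.2492+0.0040i)·(+0.3296+0.0000i)  (-0.2684-0.0405i)·(+0.0257-0.0456i)  (-0.4826-0.1406i)·(+0.1790+0.2965i)  (-0.2920-0.1295i)·(+0.3185-0.0094i)
Y_3^-1(R⁻¹ n̂) = +0.084726-0.251049i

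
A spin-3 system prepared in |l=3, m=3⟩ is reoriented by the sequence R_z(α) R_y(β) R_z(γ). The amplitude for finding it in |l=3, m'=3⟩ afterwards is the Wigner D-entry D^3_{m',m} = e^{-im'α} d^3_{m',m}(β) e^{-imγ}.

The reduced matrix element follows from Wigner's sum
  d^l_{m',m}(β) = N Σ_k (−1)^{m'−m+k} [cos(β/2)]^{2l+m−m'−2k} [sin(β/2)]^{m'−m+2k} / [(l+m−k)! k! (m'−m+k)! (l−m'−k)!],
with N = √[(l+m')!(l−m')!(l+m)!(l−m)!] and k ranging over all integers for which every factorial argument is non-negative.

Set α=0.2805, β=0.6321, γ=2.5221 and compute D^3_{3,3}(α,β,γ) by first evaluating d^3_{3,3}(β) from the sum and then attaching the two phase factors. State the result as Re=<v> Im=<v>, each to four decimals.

Re=-0.3878 Im=-0.6271

First d^3_{3,3}(β=0.6321), then the phase factors e^{-i(3)α} and e^{-i(3)γ}:
With c≡cos(β/2)=0.950471 and s≡sin(β/2)=0.310815, N=[720·1·720·1]^{1/2}=720.000000
k∈{0} keeps every argument non-negative
  k=0: (−1)^0·720.0000/(720)·0.9505^6·0.3108^0 = +0.737279
d^3_{3,3}(0.6321) = +0.737279
D = (+0.666345-0.745643i)·(+0.737279)·(+0.283730-0.958904i) = -0.387764-0.627073i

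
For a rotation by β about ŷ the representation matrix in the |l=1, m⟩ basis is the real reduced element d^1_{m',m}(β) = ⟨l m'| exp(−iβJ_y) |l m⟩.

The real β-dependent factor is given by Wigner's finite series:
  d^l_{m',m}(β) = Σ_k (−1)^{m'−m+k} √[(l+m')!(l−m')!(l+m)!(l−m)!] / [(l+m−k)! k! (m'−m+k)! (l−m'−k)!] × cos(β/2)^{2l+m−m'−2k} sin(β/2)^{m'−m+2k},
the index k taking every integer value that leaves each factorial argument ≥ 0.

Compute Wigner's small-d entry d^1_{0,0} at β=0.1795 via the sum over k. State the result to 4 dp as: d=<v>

d^1_{0,0}(β=0.1795) via Wigner's sum:
c=cos(0.1795/2)=0.995975, s=sin(0.1795/2)=0.089630; N=√[1·1·1·1]=1.000000
The bounds max(0,m−m')=0 and min(l+m,l−m')=1 give 2 terms
  k=0: (−1)^0·1.0000/(1)·0.9960^2·0.0896^0 = +0.991967
  k=1: (−1)^1·1.0000/(1)·0.9960^0·0.0896^2 = -0.008033
d^1_{0,0}(0.1795) = +0.991967 -0.008033 = +0.983933

d=0.9839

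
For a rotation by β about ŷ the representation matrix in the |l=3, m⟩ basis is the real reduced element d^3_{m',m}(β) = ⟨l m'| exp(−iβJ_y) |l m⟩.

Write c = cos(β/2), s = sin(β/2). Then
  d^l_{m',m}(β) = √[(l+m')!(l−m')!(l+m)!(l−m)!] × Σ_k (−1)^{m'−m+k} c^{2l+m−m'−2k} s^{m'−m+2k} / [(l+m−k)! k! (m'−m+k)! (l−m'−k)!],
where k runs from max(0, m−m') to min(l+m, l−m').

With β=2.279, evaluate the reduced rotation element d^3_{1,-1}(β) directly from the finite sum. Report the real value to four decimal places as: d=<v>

d^3_{1,-1}(β=2.279) via Wigner's sum:
With c≡cos(β/2)=0.418049 and s≡sin(β/2)=0.908425, N=[24·2·2·24]^{1/2}=48.000000
The bounds max(0,m−m')=0 and min(l+m,l−m')=2 give 3 terms
  k=0: (−1)^2·48.0000/(8)·0.4180^4·0.9084^2 = +0.151230
  k=1: (−1)^3·48.0000/(6)·0.4180^2·0.9084^4 = -0.952137
  k=2: (−1)^4·48.0000/(48)·0.4180^0·0.9084^6 = +0.561996
d^3_{1,-1}(2.279) = +0.151230 -0.952137 +0.561996 = -0.238911

d=-0.2389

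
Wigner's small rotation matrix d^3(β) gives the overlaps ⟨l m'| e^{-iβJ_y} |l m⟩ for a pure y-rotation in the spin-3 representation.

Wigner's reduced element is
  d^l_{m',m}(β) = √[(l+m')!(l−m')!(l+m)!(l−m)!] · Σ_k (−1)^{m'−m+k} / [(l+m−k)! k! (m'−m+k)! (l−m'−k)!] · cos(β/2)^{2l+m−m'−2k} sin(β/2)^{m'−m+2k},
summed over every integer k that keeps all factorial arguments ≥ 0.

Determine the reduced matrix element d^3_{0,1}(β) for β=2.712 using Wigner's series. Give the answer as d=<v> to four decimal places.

d^3_{0,1}(β=2.712) via Wigner's sum:
c=cos(2.712/2)=0.213148, s=sin(2.712/2)=0.977020; N=√[6·6·24·2]=41.569219
k: max(0,(1)−(0))=1 … min(3+(1),3−(0))=3
  k=1: (−1)^0·41.5692/(12)·0.2131^5·0.9770^1 = +0.001489
  k=2: (−1)^1·41.5692/(4)·0.2131^3·0.9770^3 = -0.093857
  k=3: (−1)^2·41.5692/(12)·0.2131^1·0.9770^5 = +0.657339
d^3_{0,1}(2.712) = +0.001489 -0.093857 +0.657339 = +0.564971

d=0.5650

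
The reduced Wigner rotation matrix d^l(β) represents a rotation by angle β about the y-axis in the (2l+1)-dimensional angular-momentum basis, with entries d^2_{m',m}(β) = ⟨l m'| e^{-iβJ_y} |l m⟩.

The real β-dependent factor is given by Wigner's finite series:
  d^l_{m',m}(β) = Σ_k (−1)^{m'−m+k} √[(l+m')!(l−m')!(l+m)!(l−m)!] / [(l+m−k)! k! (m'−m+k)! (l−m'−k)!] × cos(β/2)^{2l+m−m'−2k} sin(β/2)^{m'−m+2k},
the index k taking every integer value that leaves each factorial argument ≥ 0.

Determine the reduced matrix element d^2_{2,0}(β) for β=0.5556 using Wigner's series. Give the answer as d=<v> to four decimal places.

d^2_{2,0}(β=0.5556) via Wigner's sum:
Half-angle: c=0.961661, s=0.274241. N=√(24·1·2·2)=9.797959
Admissible k: 0..0 (factorial args all ≥0)
  k=0: (−1)^2·9.7980/(4)·0.9617^2·0.2742^2 = +0.170366
d^2_{2,0}(0.5556) = +0.170366

d=0.1704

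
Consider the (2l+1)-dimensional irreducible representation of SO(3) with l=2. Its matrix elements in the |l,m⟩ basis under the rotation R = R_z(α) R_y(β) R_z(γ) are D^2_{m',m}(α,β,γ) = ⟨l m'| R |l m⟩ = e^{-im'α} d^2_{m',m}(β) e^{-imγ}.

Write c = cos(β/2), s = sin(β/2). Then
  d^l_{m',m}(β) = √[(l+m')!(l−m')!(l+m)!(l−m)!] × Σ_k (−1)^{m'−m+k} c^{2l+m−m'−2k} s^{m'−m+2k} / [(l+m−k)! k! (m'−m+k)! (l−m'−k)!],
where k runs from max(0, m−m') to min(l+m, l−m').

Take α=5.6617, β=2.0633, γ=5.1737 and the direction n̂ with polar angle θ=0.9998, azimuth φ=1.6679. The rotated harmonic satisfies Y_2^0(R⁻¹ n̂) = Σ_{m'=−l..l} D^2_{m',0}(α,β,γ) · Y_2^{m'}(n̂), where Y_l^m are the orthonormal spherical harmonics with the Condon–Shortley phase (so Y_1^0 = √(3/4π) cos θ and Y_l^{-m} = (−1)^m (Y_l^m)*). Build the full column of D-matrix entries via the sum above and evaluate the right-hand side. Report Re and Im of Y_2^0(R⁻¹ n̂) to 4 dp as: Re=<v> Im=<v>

Need the full column D^2_{m',0} for m'=−2..2 at α=5.6617, β=2.0633, γ=5.1737.
cos(β/2)=0.513404, sin(β/2)=0.858147
d^2_{-2,0}: single k=2 term ⇒ +0.475463;  D = +0.153092-0.450142i
d^2_{-1,0}: k∈[1..2] ⇒ +0.284455 -0.794731 = -0.510275;  D = -0.414861+0.297104i
d^2_{0,0}: k∈[0..2] ⇒ +0.069476 -0.776428 +0.542310 = -0.164643;  D = -0.164643+0.000000i
d^2_{1,0}: k∈[0..1] ⇒ -0.284455 +0.794731 = +0.510275;  D = +0.414861+0.297104i
d^2_{2,0}: single k=0 term ⇒ +0.475463;  D = +0.153092+0.450142i
Y_2^{m'}(θ=0.9998,φ=1.6679) and Σ D·Y over m':
  (+0.1531-0.4501i)·(-0.2683+0.0528i)  (-0.4149+0.2971i)·(-0.0341-0.3496i)  (-0.1646+0.0000i)·(-0.0390+0.0000i)  (+0.4149+0.2971i)·(+0.0341-0.3496i)  (+0.1531+0.4501i)·(-0.2683-0.0528i)
Y_2^0(R⁻¹ n̂) = +0.207805+0.000000i

Re=0.2078 Im=0.0000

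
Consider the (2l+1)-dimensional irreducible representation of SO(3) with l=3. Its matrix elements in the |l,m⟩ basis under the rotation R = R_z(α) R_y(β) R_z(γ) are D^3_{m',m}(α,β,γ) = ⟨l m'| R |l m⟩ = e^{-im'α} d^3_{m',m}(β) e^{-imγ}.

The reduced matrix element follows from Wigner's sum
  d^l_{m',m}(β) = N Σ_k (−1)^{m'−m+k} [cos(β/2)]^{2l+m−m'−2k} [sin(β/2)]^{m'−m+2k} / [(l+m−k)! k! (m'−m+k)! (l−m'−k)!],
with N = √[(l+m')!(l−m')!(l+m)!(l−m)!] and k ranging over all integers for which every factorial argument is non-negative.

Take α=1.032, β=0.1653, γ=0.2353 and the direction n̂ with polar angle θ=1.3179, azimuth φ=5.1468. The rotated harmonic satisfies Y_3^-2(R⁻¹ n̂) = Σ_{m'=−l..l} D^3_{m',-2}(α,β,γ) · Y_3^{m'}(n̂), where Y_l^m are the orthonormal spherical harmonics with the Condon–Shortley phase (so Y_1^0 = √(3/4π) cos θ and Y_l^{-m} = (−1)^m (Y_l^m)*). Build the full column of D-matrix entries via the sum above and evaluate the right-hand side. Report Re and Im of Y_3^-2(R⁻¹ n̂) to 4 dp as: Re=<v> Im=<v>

Re=0.0236 Im=-0.1549

Need the full column D^3_{m',-2} for m'=−3..3 at α=1.032, β=0.1653, γ=0.2353.
cos(β/2)=0.996586, sin(β/2)=0.082556
d^3_{-3,-2}: single k=1 term ⇒ +0.198792;  D = -0.181107-0.081967i
d^3_{-2,-2}: k∈[0..1] ⇒ +0.979693 -0.033614 = +0.946078;  D = -0.777077+0.539643i
d^3_{-1,-2}: k∈[0..1] ⇒ -0.256639 +0.003522 = -0.253117;  D = -0.017248-0.252529i
d^3_{0,-2}: k∈[0..1] ⇒ +0.036823 -0.000253 = +0.036570;  D = +0.032595+0.016582i
d^3_{1,-2}: k∈[0..1] ⇒ -0.003522 +0.000012 = -0.003510;  D = -0.002971+0.001869i
d^3_{2,-2}: k∈[0..1] ⇒ +0.000231 -0.000000 = +0.000230;  D = -0.000005-0.000230i
d^3_{3,-2}: single k=0 term ⇒ -0.000009;  D = +0.000008+0.000005i
Y_3^{m'}(θ=1.3179,φ=5.1468) and Σ D·Y over m':
  (-0.1811-0.0820i)·(-0.3652-0.1001i)  (-0.7771+0.5396i)·(-0.1548+0.1830i)  (-0.0172-0.2525i)·(-0.0905-0.1950i)  (+0.0326+0.0166i)·(-0.2509+0.0000i)  (-0.0030+0.0019i)·(+0.0905-0.1950i)  (-0.0000-0.0002i)·(-0.1548-0.1830i)  (+0.0000+0.0000i)·(+0.3652-0.1001i)
Y_3^-2(R⁻¹ n̂) = +0.023639-0.154854i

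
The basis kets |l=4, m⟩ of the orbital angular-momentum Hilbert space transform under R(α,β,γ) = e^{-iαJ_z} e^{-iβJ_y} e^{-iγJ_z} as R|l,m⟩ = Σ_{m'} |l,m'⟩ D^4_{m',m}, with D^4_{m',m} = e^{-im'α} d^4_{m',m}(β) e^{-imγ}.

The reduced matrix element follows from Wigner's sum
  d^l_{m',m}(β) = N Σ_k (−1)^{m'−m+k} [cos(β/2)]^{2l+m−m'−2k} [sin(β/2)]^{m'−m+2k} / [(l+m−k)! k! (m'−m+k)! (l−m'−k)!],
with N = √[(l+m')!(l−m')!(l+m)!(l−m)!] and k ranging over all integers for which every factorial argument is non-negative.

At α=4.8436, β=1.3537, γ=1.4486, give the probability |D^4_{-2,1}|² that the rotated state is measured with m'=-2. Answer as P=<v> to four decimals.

Split into d^4_{-2,1}(β=1.3537) × two z-phases.
c=cos(1.3537/2)=0.779550, s=sin(1.3537/2)=0.626341; N=√[2·720·120·6]=1018.233765
k∈{3,4,5} keeps every argument non-negative
  k=3: (−1)^0·1018.2338/(72)·0.7795^5·0.6263^3 = +1.000381
  k=4: (−1)^1·1018.2338/(48)·0.7795^3·0.6263^5 = -0.968702
  k=5: (−1)^2·1018.2338/(240)·0.7795^1·0.6263^7 = +0.125070
d^4_{-2,1}(1.3537) = +1.000381 -0.968702 +0.125070 = +0.156749
|D^4_{-2,1}|² = |d^4_{-2,1}(β)|² = (+0.156749)² = 0.024570 (the z-rotation phases have unit modulus)

P=0.0246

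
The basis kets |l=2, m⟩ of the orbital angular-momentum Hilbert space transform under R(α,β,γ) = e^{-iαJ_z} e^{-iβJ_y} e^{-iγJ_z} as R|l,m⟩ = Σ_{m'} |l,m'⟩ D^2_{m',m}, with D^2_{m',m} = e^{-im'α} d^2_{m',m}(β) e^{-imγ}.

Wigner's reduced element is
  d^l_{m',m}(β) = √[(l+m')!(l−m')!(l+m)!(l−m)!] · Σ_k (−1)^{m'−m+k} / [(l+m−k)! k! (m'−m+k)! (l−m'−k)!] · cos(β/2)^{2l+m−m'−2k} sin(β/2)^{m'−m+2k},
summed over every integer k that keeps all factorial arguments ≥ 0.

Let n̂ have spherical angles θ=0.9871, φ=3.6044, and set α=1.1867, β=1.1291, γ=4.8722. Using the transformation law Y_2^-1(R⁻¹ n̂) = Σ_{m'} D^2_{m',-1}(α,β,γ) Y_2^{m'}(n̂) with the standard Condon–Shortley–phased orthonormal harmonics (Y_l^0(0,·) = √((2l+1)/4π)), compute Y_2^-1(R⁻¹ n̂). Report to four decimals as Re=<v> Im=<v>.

Re=0.1699 Im=-0.1700

Need the full column D^2_{m',-1} for m'=−2..2 at α=1.1867, β=1.1291, γ=4.8722.
cos(β/2)=0.844829, sin(β/2)=0.535036
d^2_{-2,-1}: single k=1 term ⇒ +0.645238;  D = +0.368779+0.529466i
d^2_{-1,-1}: k∈[0..1] ⇒ +0.509420 -0.612950 = -0.103530;  D = -0.100936+0.023026i
d^2_{0,-1}: k∈[0..1] ⇒ -0.790252 +0.316952 = -0.473300;  D = -0.075317+0.467269i
d^2_{1,-1}: k∈[0..1] ⇒ +0.612950 -0.081947 = +0.531003;  D = -0.454376-0.274785i
d^2_{2,-1}: single k=0 term ⇒ -0.258790;  D = +0.207142-0.155127i
Y_2^{m'}(θ=0.9871,φ=3.6044) and Σ D·Y over m':
  (+0.3688+0.5295i)·(+0.1617-0.2149i)  (-0.1009+0.0230i)·(-0.3179+0.1586i)  (-0.0753+0.4673i)·(-0.0280+0.0000i)  (-0.4544-0.2748i)·(+0.3179+0.1586i)  (+0.2071-0.1551i)·(+0.1617+0.2149i)
Y_2^-1(R⁻¹ n̂) = +0.169945-0.170035i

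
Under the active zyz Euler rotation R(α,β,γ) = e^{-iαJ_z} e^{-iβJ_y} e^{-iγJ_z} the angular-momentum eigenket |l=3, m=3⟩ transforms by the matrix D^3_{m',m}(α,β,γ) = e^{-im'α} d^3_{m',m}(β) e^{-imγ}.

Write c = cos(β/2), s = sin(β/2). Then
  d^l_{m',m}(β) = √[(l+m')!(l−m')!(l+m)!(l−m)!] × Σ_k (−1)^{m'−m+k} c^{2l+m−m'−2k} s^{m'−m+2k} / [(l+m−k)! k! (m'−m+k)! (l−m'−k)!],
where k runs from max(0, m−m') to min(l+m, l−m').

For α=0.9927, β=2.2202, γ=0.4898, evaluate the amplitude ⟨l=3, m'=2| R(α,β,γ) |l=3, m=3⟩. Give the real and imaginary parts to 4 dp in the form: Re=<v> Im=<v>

Re=-0.0363 Im=0.0117

D^3_{2,3}(0.9927,2.2202,0.4898) = e^{-i·2·0.9927}·d^3_{2,3}(2.2202)·e^{-i·3·0.4898}. Compute d first:
With c≡cos(β/2)=0.444572 and s≡sin(β/2)=0.895743, N=[120·1·720·1]^{1/2}=293.938769
k: max(0,(3)−(2))=1 … min(3+(3),3−(2))=1
  k=1: (−1)^0·293.9388/(120)·0.4446^5·0.8957^1 = +0.038104
d^3_{2,3}(2.2202) = +0.038104
Phases: e^{-i·(2)·0.9927}=-0.402827-0.915276i, e^{-i·(3)·0.4898}=+0.101223-0.994864i ⇒ D=-0.036250+0.011740i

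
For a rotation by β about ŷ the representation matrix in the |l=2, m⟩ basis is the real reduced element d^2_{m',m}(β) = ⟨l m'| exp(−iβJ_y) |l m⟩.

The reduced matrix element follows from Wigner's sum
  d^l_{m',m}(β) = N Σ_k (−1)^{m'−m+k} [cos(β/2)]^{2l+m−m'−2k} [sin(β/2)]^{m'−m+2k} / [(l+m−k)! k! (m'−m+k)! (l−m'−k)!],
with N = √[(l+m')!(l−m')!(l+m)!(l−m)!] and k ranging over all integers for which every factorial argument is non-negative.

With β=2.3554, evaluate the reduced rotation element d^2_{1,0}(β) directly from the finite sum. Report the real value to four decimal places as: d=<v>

d=0.6124

d^2_{1,0}(β=2.3554) via Wigner's sum:
With c≡cos(β/2)=0.383050 and s≡sin(β/2)=0.923727, N=[6·1·2·2]^{1/2}=4.898979
Admissible k: 0..1 (factorial args all ≥0)
  k=0: (−1)^1·4.8990/(2)·0.3831^3·0.9237^1 = -0.127171
  k=1: (−1)^2·4.8990/(2)·0.3831^1·0.9237^3 = +0.739542
d^2_{1,0}(2.3554) = -0.127171 +0.739542 = +0.612372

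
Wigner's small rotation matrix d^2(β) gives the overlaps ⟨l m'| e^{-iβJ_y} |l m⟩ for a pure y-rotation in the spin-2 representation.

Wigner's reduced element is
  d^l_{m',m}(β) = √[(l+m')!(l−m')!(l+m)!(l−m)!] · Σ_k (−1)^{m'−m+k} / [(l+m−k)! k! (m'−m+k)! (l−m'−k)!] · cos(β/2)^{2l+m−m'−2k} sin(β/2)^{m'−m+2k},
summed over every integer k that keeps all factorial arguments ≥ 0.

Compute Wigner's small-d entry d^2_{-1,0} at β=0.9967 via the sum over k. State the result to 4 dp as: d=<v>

d^2_{-1,0}(β=0.9967) via Wigner's sum:
c=cos(0.9967/2)=0.878372, s=sin(0.9967/2)=0.477977; N=√[1·6·2·2]=4.898979
k: max(0,(0)−(-1))=1 … min(2+(0),2−(-1))=2
  k=1: (−1)^0·4.8990/(2)·0.8784^3·0.4780^1 = +0.793448
  k=2: (−1)^1·4.8990/(2)·0.8784^1·0.4780^3 = -0.234950
d^2_{-1,0}(0.9967) = +0.793448 -0.234950 = +0.558498

d=0.5585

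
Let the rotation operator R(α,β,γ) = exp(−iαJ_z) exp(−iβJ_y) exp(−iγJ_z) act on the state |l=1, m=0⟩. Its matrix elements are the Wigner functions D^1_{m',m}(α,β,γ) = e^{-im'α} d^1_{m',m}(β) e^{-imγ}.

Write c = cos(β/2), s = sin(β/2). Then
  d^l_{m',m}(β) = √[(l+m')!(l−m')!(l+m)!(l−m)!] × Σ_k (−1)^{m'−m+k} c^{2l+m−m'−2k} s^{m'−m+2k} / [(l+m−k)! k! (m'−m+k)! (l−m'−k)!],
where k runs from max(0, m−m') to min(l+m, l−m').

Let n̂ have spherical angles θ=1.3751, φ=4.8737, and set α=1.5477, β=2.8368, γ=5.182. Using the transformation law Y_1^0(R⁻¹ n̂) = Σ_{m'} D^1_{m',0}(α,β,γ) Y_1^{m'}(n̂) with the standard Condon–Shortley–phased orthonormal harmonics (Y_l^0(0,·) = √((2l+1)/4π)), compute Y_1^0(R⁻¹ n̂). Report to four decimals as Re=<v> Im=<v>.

Re=-0.2320 Im=0.0000

Need the full column D^1_{m',0} for m'=−1..1 at α=1.5477, β=2.8368, γ=5.182.
cos(β/2)=0.151807, sin(β/2)=0.988410
d^1_{-1,0}: single k=1 term ⇒ +0.212199;  D = +0.004901+0.212143i
d^1_{0,0}: k∈[0..1] ⇒ +0.023045 -0.976955 = -0.953909;  D = -0.953909+0.000000i
d^1_{1,0}: single k=0 term ⇒ -0.212199;  D = -0.004901+0.212143i
Y_1^{m'}(θ=1.3751,φ=4.8737) and Σ D·Y over m':
  (+0.0049+0.2121i)·(+0.0544+0.3345i)  (-0.9539+0.0000i)·(+0.0950+0.0000i)  (-0.0049+0.2121i)·(-0.0544+0.3345i)
Y_1^0(R⁻¹ n̂) = -0.232020+0.000000i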